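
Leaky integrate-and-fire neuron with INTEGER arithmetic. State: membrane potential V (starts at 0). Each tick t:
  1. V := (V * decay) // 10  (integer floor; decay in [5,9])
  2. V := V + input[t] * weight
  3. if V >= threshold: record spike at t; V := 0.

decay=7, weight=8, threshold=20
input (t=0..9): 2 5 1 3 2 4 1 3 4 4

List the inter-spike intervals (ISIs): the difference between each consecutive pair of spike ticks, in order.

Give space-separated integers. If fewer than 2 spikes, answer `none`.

Answer: 2 2 2 1 1

Derivation:
t=0: input=2 -> V=16
t=1: input=5 -> V=0 FIRE
t=2: input=1 -> V=8
t=3: input=3 -> V=0 FIRE
t=4: input=2 -> V=16
t=5: input=4 -> V=0 FIRE
t=6: input=1 -> V=8
t=7: input=3 -> V=0 FIRE
t=8: input=4 -> V=0 FIRE
t=9: input=4 -> V=0 FIRE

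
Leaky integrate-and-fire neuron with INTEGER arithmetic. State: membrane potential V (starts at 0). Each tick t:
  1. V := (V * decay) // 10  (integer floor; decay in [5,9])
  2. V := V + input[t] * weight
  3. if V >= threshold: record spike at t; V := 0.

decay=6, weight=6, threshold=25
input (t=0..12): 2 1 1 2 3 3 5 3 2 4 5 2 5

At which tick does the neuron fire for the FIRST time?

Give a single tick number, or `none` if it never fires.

Answer: 4

Derivation:
t=0: input=2 -> V=12
t=1: input=1 -> V=13
t=2: input=1 -> V=13
t=3: input=2 -> V=19
t=4: input=3 -> V=0 FIRE
t=5: input=3 -> V=18
t=6: input=5 -> V=0 FIRE
t=7: input=3 -> V=18
t=8: input=2 -> V=22
t=9: input=4 -> V=0 FIRE
t=10: input=5 -> V=0 FIRE
t=11: input=2 -> V=12
t=12: input=5 -> V=0 FIRE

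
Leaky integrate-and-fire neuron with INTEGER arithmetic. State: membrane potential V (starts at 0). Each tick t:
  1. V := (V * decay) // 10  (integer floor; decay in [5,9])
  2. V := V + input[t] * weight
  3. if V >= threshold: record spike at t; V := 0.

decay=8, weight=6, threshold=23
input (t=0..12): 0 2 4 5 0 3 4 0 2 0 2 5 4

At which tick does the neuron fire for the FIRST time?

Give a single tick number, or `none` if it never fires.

t=0: input=0 -> V=0
t=1: input=2 -> V=12
t=2: input=4 -> V=0 FIRE
t=3: input=5 -> V=0 FIRE
t=4: input=0 -> V=0
t=5: input=3 -> V=18
t=6: input=4 -> V=0 FIRE
t=7: input=0 -> V=0
t=8: input=2 -> V=12
t=9: input=0 -> V=9
t=10: input=2 -> V=19
t=11: input=5 -> V=0 FIRE
t=12: input=4 -> V=0 FIRE

Answer: 2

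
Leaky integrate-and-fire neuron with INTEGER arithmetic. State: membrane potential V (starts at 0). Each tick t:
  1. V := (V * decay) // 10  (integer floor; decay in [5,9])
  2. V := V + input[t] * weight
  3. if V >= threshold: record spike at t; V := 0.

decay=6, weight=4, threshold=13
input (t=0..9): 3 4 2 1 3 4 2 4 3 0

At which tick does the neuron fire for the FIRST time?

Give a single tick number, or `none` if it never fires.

Answer: 1

Derivation:
t=0: input=3 -> V=12
t=1: input=4 -> V=0 FIRE
t=2: input=2 -> V=8
t=3: input=1 -> V=8
t=4: input=3 -> V=0 FIRE
t=5: input=4 -> V=0 FIRE
t=6: input=2 -> V=8
t=7: input=4 -> V=0 FIRE
t=8: input=3 -> V=12
t=9: input=0 -> V=7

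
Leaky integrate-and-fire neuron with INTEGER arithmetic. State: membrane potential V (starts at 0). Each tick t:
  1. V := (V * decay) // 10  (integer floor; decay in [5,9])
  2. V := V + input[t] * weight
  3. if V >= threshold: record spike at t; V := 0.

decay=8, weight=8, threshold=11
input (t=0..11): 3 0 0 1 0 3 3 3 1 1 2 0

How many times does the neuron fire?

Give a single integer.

t=0: input=3 -> V=0 FIRE
t=1: input=0 -> V=0
t=2: input=0 -> V=0
t=3: input=1 -> V=8
t=4: input=0 -> V=6
t=5: input=3 -> V=0 FIRE
t=6: input=3 -> V=0 FIRE
t=7: input=3 -> V=0 FIRE
t=8: input=1 -> V=8
t=9: input=1 -> V=0 FIRE
t=10: input=2 -> V=0 FIRE
t=11: input=0 -> V=0

Answer: 6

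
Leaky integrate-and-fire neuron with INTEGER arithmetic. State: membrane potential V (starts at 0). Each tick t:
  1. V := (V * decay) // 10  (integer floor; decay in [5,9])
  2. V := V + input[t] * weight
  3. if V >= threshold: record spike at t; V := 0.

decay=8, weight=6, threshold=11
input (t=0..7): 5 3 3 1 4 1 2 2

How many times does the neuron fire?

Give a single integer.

t=0: input=5 -> V=0 FIRE
t=1: input=3 -> V=0 FIRE
t=2: input=3 -> V=0 FIRE
t=3: input=1 -> V=6
t=4: input=4 -> V=0 FIRE
t=5: input=1 -> V=6
t=6: input=2 -> V=0 FIRE
t=7: input=2 -> V=0 FIRE

Answer: 6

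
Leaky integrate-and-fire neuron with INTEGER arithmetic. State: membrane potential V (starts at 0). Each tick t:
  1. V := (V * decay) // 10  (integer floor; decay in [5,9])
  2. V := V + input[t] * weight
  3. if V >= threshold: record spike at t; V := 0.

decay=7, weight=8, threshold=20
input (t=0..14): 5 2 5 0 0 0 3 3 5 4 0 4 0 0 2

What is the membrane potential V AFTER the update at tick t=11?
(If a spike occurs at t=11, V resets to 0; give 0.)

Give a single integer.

t=0: input=5 -> V=0 FIRE
t=1: input=2 -> V=16
t=2: input=5 -> V=0 FIRE
t=3: input=0 -> V=0
t=4: input=0 -> V=0
t=5: input=0 -> V=0
t=6: input=3 -> V=0 FIRE
t=7: input=3 -> V=0 FIRE
t=8: input=5 -> V=0 FIRE
t=9: input=4 -> V=0 FIRE
t=10: input=0 -> V=0
t=11: input=4 -> V=0 FIRE
t=12: input=0 -> V=0
t=13: input=0 -> V=0
t=14: input=2 -> V=16

Answer: 0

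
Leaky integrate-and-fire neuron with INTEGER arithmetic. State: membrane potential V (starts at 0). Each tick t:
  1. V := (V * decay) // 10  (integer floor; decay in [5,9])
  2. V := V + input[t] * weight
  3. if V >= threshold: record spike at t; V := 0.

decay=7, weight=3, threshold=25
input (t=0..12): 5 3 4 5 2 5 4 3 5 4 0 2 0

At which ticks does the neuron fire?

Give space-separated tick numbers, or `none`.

t=0: input=5 -> V=15
t=1: input=3 -> V=19
t=2: input=4 -> V=0 FIRE
t=3: input=5 -> V=15
t=4: input=2 -> V=16
t=5: input=5 -> V=0 FIRE
t=6: input=4 -> V=12
t=7: input=3 -> V=17
t=8: input=5 -> V=0 FIRE
t=9: input=4 -> V=12
t=10: input=0 -> V=8
t=11: input=2 -> V=11
t=12: input=0 -> V=7

Answer: 2 5 8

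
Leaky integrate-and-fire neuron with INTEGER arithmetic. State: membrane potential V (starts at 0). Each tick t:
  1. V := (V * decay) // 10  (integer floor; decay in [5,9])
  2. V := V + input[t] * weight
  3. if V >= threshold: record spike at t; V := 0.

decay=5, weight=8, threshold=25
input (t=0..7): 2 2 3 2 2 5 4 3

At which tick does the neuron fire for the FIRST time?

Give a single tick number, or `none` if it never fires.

t=0: input=2 -> V=16
t=1: input=2 -> V=24
t=2: input=3 -> V=0 FIRE
t=3: input=2 -> V=16
t=4: input=2 -> V=24
t=5: input=5 -> V=0 FIRE
t=6: input=4 -> V=0 FIRE
t=7: input=3 -> V=24

Answer: 2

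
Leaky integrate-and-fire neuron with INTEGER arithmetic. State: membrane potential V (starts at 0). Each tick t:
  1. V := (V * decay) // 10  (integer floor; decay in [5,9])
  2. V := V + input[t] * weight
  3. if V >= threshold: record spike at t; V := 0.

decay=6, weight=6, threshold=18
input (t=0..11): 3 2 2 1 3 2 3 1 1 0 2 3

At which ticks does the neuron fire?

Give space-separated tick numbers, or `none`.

Answer: 0 2 4 6 11

Derivation:
t=0: input=3 -> V=0 FIRE
t=1: input=2 -> V=12
t=2: input=2 -> V=0 FIRE
t=3: input=1 -> V=6
t=4: input=3 -> V=0 FIRE
t=5: input=2 -> V=12
t=6: input=3 -> V=0 FIRE
t=7: input=1 -> V=6
t=8: input=1 -> V=9
t=9: input=0 -> V=5
t=10: input=2 -> V=15
t=11: input=3 -> V=0 FIRE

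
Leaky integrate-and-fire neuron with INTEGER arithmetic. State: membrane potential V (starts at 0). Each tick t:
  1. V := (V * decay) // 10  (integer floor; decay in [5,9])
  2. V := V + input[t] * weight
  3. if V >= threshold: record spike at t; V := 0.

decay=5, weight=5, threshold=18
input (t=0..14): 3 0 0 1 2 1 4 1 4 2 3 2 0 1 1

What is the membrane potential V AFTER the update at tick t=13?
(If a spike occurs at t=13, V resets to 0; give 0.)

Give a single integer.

Answer: 7

Derivation:
t=0: input=3 -> V=15
t=1: input=0 -> V=7
t=2: input=0 -> V=3
t=3: input=1 -> V=6
t=4: input=2 -> V=13
t=5: input=1 -> V=11
t=6: input=4 -> V=0 FIRE
t=7: input=1 -> V=5
t=8: input=4 -> V=0 FIRE
t=9: input=2 -> V=10
t=10: input=3 -> V=0 FIRE
t=11: input=2 -> V=10
t=12: input=0 -> V=5
t=13: input=1 -> V=7
t=14: input=1 -> V=8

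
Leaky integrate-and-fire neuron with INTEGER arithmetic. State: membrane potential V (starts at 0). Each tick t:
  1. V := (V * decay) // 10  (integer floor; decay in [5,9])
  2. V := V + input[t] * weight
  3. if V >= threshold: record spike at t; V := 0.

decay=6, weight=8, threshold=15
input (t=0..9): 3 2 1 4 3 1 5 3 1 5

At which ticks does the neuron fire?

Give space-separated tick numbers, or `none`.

t=0: input=3 -> V=0 FIRE
t=1: input=2 -> V=0 FIRE
t=2: input=1 -> V=8
t=3: input=4 -> V=0 FIRE
t=4: input=3 -> V=0 FIRE
t=5: input=1 -> V=8
t=6: input=5 -> V=0 FIRE
t=7: input=3 -> V=0 FIRE
t=8: input=1 -> V=8
t=9: input=5 -> V=0 FIRE

Answer: 0 1 3 4 6 7 9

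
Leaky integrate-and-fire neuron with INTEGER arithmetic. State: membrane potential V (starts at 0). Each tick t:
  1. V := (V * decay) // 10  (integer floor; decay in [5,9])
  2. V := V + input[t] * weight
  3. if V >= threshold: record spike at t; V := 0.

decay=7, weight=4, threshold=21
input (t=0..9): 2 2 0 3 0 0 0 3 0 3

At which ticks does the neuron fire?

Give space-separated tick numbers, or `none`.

Answer: none

Derivation:
t=0: input=2 -> V=8
t=1: input=2 -> V=13
t=2: input=0 -> V=9
t=3: input=3 -> V=18
t=4: input=0 -> V=12
t=5: input=0 -> V=8
t=6: input=0 -> V=5
t=7: input=3 -> V=15
t=8: input=0 -> V=10
t=9: input=3 -> V=19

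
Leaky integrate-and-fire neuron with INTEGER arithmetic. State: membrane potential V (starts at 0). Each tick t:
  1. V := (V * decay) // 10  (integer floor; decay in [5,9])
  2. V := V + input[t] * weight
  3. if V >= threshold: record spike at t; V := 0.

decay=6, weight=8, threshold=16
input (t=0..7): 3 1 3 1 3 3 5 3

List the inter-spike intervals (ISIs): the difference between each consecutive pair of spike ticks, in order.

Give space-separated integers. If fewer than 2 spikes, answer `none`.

Answer: 2 2 1 1 1

Derivation:
t=0: input=3 -> V=0 FIRE
t=1: input=1 -> V=8
t=2: input=3 -> V=0 FIRE
t=3: input=1 -> V=8
t=4: input=3 -> V=0 FIRE
t=5: input=3 -> V=0 FIRE
t=6: input=5 -> V=0 FIRE
t=7: input=3 -> V=0 FIRE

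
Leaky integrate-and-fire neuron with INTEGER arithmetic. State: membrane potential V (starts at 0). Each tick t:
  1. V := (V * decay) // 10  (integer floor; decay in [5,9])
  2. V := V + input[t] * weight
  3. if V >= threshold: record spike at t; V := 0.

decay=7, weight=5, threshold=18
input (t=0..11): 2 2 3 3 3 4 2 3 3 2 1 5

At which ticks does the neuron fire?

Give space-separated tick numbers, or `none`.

t=0: input=2 -> V=10
t=1: input=2 -> V=17
t=2: input=3 -> V=0 FIRE
t=3: input=3 -> V=15
t=4: input=3 -> V=0 FIRE
t=5: input=4 -> V=0 FIRE
t=6: input=2 -> V=10
t=7: input=3 -> V=0 FIRE
t=8: input=3 -> V=15
t=9: input=2 -> V=0 FIRE
t=10: input=1 -> V=5
t=11: input=5 -> V=0 FIRE

Answer: 2 4 5 7 9 11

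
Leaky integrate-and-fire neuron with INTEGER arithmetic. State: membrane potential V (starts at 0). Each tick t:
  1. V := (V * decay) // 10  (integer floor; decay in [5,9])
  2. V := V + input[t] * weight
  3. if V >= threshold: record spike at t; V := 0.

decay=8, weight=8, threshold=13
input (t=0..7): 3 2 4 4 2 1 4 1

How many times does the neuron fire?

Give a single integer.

t=0: input=3 -> V=0 FIRE
t=1: input=2 -> V=0 FIRE
t=2: input=4 -> V=0 FIRE
t=3: input=4 -> V=0 FIRE
t=4: input=2 -> V=0 FIRE
t=5: input=1 -> V=8
t=6: input=4 -> V=0 FIRE
t=7: input=1 -> V=8

Answer: 6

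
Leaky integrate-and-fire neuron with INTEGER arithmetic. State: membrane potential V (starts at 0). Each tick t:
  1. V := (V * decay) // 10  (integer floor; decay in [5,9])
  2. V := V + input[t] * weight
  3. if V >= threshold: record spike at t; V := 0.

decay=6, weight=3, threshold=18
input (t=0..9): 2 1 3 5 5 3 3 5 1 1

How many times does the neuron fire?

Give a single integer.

t=0: input=2 -> V=6
t=1: input=1 -> V=6
t=2: input=3 -> V=12
t=3: input=5 -> V=0 FIRE
t=4: input=5 -> V=15
t=5: input=3 -> V=0 FIRE
t=6: input=3 -> V=9
t=7: input=5 -> V=0 FIRE
t=8: input=1 -> V=3
t=9: input=1 -> V=4

Answer: 3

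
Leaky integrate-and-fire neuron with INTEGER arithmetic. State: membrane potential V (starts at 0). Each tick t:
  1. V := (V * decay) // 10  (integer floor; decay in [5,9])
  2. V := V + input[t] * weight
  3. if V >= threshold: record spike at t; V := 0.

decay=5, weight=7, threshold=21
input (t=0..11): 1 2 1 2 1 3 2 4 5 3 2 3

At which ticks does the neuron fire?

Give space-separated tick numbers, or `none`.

Answer: 3 5 7 8 9 11

Derivation:
t=0: input=1 -> V=7
t=1: input=2 -> V=17
t=2: input=1 -> V=15
t=3: input=2 -> V=0 FIRE
t=4: input=1 -> V=7
t=5: input=3 -> V=0 FIRE
t=6: input=2 -> V=14
t=7: input=4 -> V=0 FIRE
t=8: input=5 -> V=0 FIRE
t=9: input=3 -> V=0 FIRE
t=10: input=2 -> V=14
t=11: input=3 -> V=0 FIRE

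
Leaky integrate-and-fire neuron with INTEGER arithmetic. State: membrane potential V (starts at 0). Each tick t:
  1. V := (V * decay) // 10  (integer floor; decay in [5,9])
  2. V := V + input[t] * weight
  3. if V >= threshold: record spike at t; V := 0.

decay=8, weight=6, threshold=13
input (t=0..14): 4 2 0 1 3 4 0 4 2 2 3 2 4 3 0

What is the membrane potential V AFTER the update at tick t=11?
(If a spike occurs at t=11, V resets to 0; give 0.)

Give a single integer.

Answer: 12

Derivation:
t=0: input=4 -> V=0 FIRE
t=1: input=2 -> V=12
t=2: input=0 -> V=9
t=3: input=1 -> V=0 FIRE
t=4: input=3 -> V=0 FIRE
t=5: input=4 -> V=0 FIRE
t=6: input=0 -> V=0
t=7: input=4 -> V=0 FIRE
t=8: input=2 -> V=12
t=9: input=2 -> V=0 FIRE
t=10: input=3 -> V=0 FIRE
t=11: input=2 -> V=12
t=12: input=4 -> V=0 FIRE
t=13: input=3 -> V=0 FIRE
t=14: input=0 -> V=0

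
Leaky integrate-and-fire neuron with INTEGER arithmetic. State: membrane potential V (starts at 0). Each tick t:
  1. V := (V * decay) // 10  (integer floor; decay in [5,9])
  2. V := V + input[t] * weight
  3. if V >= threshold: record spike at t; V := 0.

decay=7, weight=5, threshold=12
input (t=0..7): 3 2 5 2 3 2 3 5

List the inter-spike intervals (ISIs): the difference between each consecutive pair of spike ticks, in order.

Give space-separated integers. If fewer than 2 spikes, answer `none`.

Answer: 2 2 2 1

Derivation:
t=0: input=3 -> V=0 FIRE
t=1: input=2 -> V=10
t=2: input=5 -> V=0 FIRE
t=3: input=2 -> V=10
t=4: input=3 -> V=0 FIRE
t=5: input=2 -> V=10
t=6: input=3 -> V=0 FIRE
t=7: input=5 -> V=0 FIRE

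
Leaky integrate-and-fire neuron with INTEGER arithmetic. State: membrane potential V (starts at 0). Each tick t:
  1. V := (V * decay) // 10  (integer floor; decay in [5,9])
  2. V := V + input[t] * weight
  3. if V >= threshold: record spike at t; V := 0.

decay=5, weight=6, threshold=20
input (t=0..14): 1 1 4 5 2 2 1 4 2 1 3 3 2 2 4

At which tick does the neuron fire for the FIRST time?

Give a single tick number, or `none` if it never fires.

Answer: 2

Derivation:
t=0: input=1 -> V=6
t=1: input=1 -> V=9
t=2: input=4 -> V=0 FIRE
t=3: input=5 -> V=0 FIRE
t=4: input=2 -> V=12
t=5: input=2 -> V=18
t=6: input=1 -> V=15
t=7: input=4 -> V=0 FIRE
t=8: input=2 -> V=12
t=9: input=1 -> V=12
t=10: input=3 -> V=0 FIRE
t=11: input=3 -> V=18
t=12: input=2 -> V=0 FIRE
t=13: input=2 -> V=12
t=14: input=4 -> V=0 FIRE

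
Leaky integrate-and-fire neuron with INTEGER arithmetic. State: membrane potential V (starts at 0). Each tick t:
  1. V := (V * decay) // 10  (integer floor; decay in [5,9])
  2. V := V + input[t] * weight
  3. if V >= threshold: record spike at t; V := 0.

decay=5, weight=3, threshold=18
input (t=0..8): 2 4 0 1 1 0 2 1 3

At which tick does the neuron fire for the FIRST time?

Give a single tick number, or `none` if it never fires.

t=0: input=2 -> V=6
t=1: input=4 -> V=15
t=2: input=0 -> V=7
t=3: input=1 -> V=6
t=4: input=1 -> V=6
t=5: input=0 -> V=3
t=6: input=2 -> V=7
t=7: input=1 -> V=6
t=8: input=3 -> V=12

Answer: none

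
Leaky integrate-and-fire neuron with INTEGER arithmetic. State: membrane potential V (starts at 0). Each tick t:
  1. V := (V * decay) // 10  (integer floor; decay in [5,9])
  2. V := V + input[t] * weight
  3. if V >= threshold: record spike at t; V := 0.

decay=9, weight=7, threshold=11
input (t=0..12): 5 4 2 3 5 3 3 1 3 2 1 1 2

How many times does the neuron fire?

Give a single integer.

t=0: input=5 -> V=0 FIRE
t=1: input=4 -> V=0 FIRE
t=2: input=2 -> V=0 FIRE
t=3: input=3 -> V=0 FIRE
t=4: input=5 -> V=0 FIRE
t=5: input=3 -> V=0 FIRE
t=6: input=3 -> V=0 FIRE
t=7: input=1 -> V=7
t=8: input=3 -> V=0 FIRE
t=9: input=2 -> V=0 FIRE
t=10: input=1 -> V=7
t=11: input=1 -> V=0 FIRE
t=12: input=2 -> V=0 FIRE

Answer: 11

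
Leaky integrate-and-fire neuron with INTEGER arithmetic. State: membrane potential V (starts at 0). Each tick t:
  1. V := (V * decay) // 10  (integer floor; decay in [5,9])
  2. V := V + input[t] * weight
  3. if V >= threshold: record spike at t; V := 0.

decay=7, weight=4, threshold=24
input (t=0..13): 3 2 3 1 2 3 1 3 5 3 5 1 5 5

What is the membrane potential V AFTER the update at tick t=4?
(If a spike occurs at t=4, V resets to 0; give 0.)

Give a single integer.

t=0: input=3 -> V=12
t=1: input=2 -> V=16
t=2: input=3 -> V=23
t=3: input=1 -> V=20
t=4: input=2 -> V=22
t=5: input=3 -> V=0 FIRE
t=6: input=1 -> V=4
t=7: input=3 -> V=14
t=8: input=5 -> V=0 FIRE
t=9: input=3 -> V=12
t=10: input=5 -> V=0 FIRE
t=11: input=1 -> V=4
t=12: input=5 -> V=22
t=13: input=5 -> V=0 FIRE

Answer: 22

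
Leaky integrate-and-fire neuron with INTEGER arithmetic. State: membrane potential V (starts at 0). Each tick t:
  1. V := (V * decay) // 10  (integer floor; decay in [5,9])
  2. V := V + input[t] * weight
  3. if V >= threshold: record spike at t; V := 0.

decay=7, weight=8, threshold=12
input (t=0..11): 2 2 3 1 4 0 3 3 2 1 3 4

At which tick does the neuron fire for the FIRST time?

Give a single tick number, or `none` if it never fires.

Answer: 0

Derivation:
t=0: input=2 -> V=0 FIRE
t=1: input=2 -> V=0 FIRE
t=2: input=3 -> V=0 FIRE
t=3: input=1 -> V=8
t=4: input=4 -> V=0 FIRE
t=5: input=0 -> V=0
t=6: input=3 -> V=0 FIRE
t=7: input=3 -> V=0 FIRE
t=8: input=2 -> V=0 FIRE
t=9: input=1 -> V=8
t=10: input=3 -> V=0 FIRE
t=11: input=4 -> V=0 FIRE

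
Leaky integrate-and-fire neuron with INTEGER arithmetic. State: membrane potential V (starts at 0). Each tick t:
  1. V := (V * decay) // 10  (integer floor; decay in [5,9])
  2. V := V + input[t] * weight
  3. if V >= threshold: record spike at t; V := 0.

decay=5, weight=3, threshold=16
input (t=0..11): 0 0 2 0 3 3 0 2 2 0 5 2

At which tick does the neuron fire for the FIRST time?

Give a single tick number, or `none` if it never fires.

t=0: input=0 -> V=0
t=1: input=0 -> V=0
t=2: input=2 -> V=6
t=3: input=0 -> V=3
t=4: input=3 -> V=10
t=5: input=3 -> V=14
t=6: input=0 -> V=7
t=7: input=2 -> V=9
t=8: input=2 -> V=10
t=9: input=0 -> V=5
t=10: input=5 -> V=0 FIRE
t=11: input=2 -> V=6

Answer: 10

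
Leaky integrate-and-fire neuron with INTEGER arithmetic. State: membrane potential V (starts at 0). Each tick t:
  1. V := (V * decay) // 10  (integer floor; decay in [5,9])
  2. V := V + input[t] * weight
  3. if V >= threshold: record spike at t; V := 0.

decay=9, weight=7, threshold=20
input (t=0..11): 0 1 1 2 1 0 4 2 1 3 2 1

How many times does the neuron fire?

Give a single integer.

t=0: input=0 -> V=0
t=1: input=1 -> V=7
t=2: input=1 -> V=13
t=3: input=2 -> V=0 FIRE
t=4: input=1 -> V=7
t=5: input=0 -> V=6
t=6: input=4 -> V=0 FIRE
t=7: input=2 -> V=14
t=8: input=1 -> V=19
t=9: input=3 -> V=0 FIRE
t=10: input=2 -> V=14
t=11: input=1 -> V=19

Answer: 3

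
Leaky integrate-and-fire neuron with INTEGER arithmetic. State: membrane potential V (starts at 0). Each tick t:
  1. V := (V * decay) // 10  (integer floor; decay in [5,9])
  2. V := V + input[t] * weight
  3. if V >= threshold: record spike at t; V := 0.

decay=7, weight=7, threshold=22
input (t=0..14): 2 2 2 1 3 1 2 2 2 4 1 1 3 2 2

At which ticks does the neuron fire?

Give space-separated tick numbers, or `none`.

t=0: input=2 -> V=14
t=1: input=2 -> V=0 FIRE
t=2: input=2 -> V=14
t=3: input=1 -> V=16
t=4: input=3 -> V=0 FIRE
t=5: input=1 -> V=7
t=6: input=2 -> V=18
t=7: input=2 -> V=0 FIRE
t=8: input=2 -> V=14
t=9: input=4 -> V=0 FIRE
t=10: input=1 -> V=7
t=11: input=1 -> V=11
t=12: input=3 -> V=0 FIRE
t=13: input=2 -> V=14
t=14: input=2 -> V=0 FIRE

Answer: 1 4 7 9 12 14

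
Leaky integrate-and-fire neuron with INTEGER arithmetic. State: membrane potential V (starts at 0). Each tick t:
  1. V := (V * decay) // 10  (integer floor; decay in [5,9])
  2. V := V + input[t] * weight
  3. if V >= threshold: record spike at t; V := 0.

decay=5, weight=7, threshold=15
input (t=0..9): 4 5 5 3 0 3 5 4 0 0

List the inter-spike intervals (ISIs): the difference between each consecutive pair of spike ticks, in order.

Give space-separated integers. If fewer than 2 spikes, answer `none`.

t=0: input=4 -> V=0 FIRE
t=1: input=5 -> V=0 FIRE
t=2: input=5 -> V=0 FIRE
t=3: input=3 -> V=0 FIRE
t=4: input=0 -> V=0
t=5: input=3 -> V=0 FIRE
t=6: input=5 -> V=0 FIRE
t=7: input=4 -> V=0 FIRE
t=8: input=0 -> V=0
t=9: input=0 -> V=0

Answer: 1 1 1 2 1 1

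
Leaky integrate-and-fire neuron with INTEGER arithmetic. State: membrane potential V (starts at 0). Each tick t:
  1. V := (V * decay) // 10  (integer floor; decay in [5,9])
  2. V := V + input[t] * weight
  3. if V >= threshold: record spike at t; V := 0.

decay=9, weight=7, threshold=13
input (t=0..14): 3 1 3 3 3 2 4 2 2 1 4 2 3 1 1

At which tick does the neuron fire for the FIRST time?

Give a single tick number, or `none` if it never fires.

Answer: 0

Derivation:
t=0: input=3 -> V=0 FIRE
t=1: input=1 -> V=7
t=2: input=3 -> V=0 FIRE
t=3: input=3 -> V=0 FIRE
t=4: input=3 -> V=0 FIRE
t=5: input=2 -> V=0 FIRE
t=6: input=4 -> V=0 FIRE
t=7: input=2 -> V=0 FIRE
t=8: input=2 -> V=0 FIRE
t=9: input=1 -> V=7
t=10: input=4 -> V=0 FIRE
t=11: input=2 -> V=0 FIRE
t=12: input=3 -> V=0 FIRE
t=13: input=1 -> V=7
t=14: input=1 -> V=0 FIRE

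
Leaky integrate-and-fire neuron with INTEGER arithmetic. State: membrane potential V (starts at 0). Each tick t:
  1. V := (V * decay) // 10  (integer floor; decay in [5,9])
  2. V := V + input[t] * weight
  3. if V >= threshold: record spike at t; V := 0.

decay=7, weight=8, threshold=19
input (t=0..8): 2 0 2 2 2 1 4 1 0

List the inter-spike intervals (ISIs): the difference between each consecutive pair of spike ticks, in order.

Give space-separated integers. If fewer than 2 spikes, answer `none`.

t=0: input=2 -> V=16
t=1: input=0 -> V=11
t=2: input=2 -> V=0 FIRE
t=3: input=2 -> V=16
t=4: input=2 -> V=0 FIRE
t=5: input=1 -> V=8
t=6: input=4 -> V=0 FIRE
t=7: input=1 -> V=8
t=8: input=0 -> V=5

Answer: 2 2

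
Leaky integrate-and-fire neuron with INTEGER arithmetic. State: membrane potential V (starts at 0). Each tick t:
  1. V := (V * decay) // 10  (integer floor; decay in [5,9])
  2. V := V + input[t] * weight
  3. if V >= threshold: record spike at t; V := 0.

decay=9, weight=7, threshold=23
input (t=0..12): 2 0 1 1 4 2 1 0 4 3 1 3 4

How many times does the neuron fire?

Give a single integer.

t=0: input=2 -> V=14
t=1: input=0 -> V=12
t=2: input=1 -> V=17
t=3: input=1 -> V=22
t=4: input=4 -> V=0 FIRE
t=5: input=2 -> V=14
t=6: input=1 -> V=19
t=7: input=0 -> V=17
t=8: input=4 -> V=0 FIRE
t=9: input=3 -> V=21
t=10: input=1 -> V=0 FIRE
t=11: input=3 -> V=21
t=12: input=4 -> V=0 FIRE

Answer: 4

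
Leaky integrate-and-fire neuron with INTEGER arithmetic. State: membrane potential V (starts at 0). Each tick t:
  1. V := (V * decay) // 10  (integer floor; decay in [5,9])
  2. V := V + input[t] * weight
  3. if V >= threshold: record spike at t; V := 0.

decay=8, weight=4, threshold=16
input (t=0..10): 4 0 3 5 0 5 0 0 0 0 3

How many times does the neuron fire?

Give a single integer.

t=0: input=4 -> V=0 FIRE
t=1: input=0 -> V=0
t=2: input=3 -> V=12
t=3: input=5 -> V=0 FIRE
t=4: input=0 -> V=0
t=5: input=5 -> V=0 FIRE
t=6: input=0 -> V=0
t=7: input=0 -> V=0
t=8: input=0 -> V=0
t=9: input=0 -> V=0
t=10: input=3 -> V=12

Answer: 3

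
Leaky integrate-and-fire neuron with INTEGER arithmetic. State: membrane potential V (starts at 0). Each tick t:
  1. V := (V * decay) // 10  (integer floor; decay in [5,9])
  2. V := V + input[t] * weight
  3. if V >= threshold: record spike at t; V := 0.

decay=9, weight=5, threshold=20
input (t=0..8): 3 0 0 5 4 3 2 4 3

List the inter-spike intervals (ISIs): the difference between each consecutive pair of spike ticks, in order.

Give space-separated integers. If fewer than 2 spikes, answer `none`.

Answer: 1 2 1

Derivation:
t=0: input=3 -> V=15
t=1: input=0 -> V=13
t=2: input=0 -> V=11
t=3: input=5 -> V=0 FIRE
t=4: input=4 -> V=0 FIRE
t=5: input=3 -> V=15
t=6: input=2 -> V=0 FIRE
t=7: input=4 -> V=0 FIRE
t=8: input=3 -> V=15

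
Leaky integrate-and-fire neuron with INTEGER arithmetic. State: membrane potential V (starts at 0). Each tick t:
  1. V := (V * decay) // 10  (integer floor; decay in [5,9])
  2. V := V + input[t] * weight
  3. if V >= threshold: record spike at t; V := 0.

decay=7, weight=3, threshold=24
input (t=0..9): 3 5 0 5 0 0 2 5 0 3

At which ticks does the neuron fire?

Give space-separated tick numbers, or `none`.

Answer: 3

Derivation:
t=0: input=3 -> V=9
t=1: input=5 -> V=21
t=2: input=0 -> V=14
t=3: input=5 -> V=0 FIRE
t=4: input=0 -> V=0
t=5: input=0 -> V=0
t=6: input=2 -> V=6
t=7: input=5 -> V=19
t=8: input=0 -> V=13
t=9: input=3 -> V=18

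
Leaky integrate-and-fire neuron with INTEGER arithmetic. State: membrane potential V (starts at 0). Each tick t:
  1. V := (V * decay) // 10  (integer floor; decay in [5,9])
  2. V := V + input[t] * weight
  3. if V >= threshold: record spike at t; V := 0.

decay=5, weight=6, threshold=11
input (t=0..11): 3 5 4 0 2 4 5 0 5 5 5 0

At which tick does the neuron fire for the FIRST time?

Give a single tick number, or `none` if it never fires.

t=0: input=3 -> V=0 FIRE
t=1: input=5 -> V=0 FIRE
t=2: input=4 -> V=0 FIRE
t=3: input=0 -> V=0
t=4: input=2 -> V=0 FIRE
t=5: input=4 -> V=0 FIRE
t=6: input=5 -> V=0 FIRE
t=7: input=0 -> V=0
t=8: input=5 -> V=0 FIRE
t=9: input=5 -> V=0 FIRE
t=10: input=5 -> V=0 FIRE
t=11: input=0 -> V=0

Answer: 0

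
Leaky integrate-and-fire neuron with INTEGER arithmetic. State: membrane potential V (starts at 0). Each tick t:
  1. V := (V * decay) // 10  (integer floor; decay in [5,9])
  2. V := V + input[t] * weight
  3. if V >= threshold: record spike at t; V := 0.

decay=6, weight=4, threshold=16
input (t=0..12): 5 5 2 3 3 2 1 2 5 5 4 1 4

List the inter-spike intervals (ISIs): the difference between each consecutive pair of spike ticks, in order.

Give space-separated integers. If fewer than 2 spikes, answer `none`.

Answer: 1 2 5 1 1 2

Derivation:
t=0: input=5 -> V=0 FIRE
t=1: input=5 -> V=0 FIRE
t=2: input=2 -> V=8
t=3: input=3 -> V=0 FIRE
t=4: input=3 -> V=12
t=5: input=2 -> V=15
t=6: input=1 -> V=13
t=7: input=2 -> V=15
t=8: input=5 -> V=0 FIRE
t=9: input=5 -> V=0 FIRE
t=10: input=4 -> V=0 FIRE
t=11: input=1 -> V=4
t=12: input=4 -> V=0 FIRE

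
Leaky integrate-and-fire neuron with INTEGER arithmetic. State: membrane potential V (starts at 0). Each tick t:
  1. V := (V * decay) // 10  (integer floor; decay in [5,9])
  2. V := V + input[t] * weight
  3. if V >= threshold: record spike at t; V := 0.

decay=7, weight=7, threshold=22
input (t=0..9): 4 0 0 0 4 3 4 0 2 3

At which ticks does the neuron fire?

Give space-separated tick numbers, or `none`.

Answer: 0 4 6 9

Derivation:
t=0: input=4 -> V=0 FIRE
t=1: input=0 -> V=0
t=2: input=0 -> V=0
t=3: input=0 -> V=0
t=4: input=4 -> V=0 FIRE
t=5: input=3 -> V=21
t=6: input=4 -> V=0 FIRE
t=7: input=0 -> V=0
t=8: input=2 -> V=14
t=9: input=3 -> V=0 FIRE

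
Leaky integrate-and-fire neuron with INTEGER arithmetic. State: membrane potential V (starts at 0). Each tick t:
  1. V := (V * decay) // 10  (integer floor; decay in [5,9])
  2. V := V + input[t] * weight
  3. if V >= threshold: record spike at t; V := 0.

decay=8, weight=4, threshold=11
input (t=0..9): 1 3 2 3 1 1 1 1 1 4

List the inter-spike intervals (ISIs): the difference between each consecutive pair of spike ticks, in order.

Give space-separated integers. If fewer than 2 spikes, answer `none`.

Answer: 2 4 2

Derivation:
t=0: input=1 -> V=4
t=1: input=3 -> V=0 FIRE
t=2: input=2 -> V=8
t=3: input=3 -> V=0 FIRE
t=4: input=1 -> V=4
t=5: input=1 -> V=7
t=6: input=1 -> V=9
t=7: input=1 -> V=0 FIRE
t=8: input=1 -> V=4
t=9: input=4 -> V=0 FIRE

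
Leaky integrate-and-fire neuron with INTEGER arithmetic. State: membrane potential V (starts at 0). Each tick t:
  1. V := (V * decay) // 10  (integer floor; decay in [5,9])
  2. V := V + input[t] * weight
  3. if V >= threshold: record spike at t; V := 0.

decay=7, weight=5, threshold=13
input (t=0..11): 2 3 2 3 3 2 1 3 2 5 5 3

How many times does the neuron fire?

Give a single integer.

t=0: input=2 -> V=10
t=1: input=3 -> V=0 FIRE
t=2: input=2 -> V=10
t=3: input=3 -> V=0 FIRE
t=4: input=3 -> V=0 FIRE
t=5: input=2 -> V=10
t=6: input=1 -> V=12
t=7: input=3 -> V=0 FIRE
t=8: input=2 -> V=10
t=9: input=5 -> V=0 FIRE
t=10: input=5 -> V=0 FIRE
t=11: input=3 -> V=0 FIRE

Answer: 7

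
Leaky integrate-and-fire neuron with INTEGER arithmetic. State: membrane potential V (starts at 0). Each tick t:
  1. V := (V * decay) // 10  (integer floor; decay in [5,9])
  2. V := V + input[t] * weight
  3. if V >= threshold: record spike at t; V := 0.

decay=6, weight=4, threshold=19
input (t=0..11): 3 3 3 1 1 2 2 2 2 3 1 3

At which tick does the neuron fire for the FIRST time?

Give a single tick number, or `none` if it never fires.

t=0: input=3 -> V=12
t=1: input=3 -> V=0 FIRE
t=2: input=3 -> V=12
t=3: input=1 -> V=11
t=4: input=1 -> V=10
t=5: input=2 -> V=14
t=6: input=2 -> V=16
t=7: input=2 -> V=17
t=8: input=2 -> V=18
t=9: input=3 -> V=0 FIRE
t=10: input=1 -> V=4
t=11: input=3 -> V=14

Answer: 1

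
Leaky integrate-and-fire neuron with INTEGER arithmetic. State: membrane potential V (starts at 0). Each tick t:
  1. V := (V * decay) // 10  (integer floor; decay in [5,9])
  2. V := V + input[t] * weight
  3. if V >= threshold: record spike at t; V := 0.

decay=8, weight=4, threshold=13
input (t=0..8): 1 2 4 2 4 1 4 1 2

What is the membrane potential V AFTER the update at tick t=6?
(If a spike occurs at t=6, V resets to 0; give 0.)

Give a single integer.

Answer: 0

Derivation:
t=0: input=1 -> V=4
t=1: input=2 -> V=11
t=2: input=4 -> V=0 FIRE
t=3: input=2 -> V=8
t=4: input=4 -> V=0 FIRE
t=5: input=1 -> V=4
t=6: input=4 -> V=0 FIRE
t=7: input=1 -> V=4
t=8: input=2 -> V=11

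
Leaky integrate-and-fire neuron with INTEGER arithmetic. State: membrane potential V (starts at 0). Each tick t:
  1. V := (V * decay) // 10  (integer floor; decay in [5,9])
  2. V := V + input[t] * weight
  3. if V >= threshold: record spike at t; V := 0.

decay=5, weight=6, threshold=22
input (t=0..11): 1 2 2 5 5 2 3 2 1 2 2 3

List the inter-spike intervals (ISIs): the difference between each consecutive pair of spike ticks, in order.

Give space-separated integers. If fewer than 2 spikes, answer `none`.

t=0: input=1 -> V=6
t=1: input=2 -> V=15
t=2: input=2 -> V=19
t=3: input=5 -> V=0 FIRE
t=4: input=5 -> V=0 FIRE
t=5: input=2 -> V=12
t=6: input=3 -> V=0 FIRE
t=7: input=2 -> V=12
t=8: input=1 -> V=12
t=9: input=2 -> V=18
t=10: input=2 -> V=21
t=11: input=3 -> V=0 FIRE

Answer: 1 2 5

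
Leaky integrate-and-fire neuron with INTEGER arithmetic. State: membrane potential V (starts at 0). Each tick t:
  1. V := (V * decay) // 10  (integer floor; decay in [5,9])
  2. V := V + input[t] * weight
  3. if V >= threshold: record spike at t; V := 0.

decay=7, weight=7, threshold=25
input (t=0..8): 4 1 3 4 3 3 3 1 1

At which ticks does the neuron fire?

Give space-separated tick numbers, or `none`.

Answer: 0 2 3 5

Derivation:
t=0: input=4 -> V=0 FIRE
t=1: input=1 -> V=7
t=2: input=3 -> V=0 FIRE
t=3: input=4 -> V=0 FIRE
t=4: input=3 -> V=21
t=5: input=3 -> V=0 FIRE
t=6: input=3 -> V=21
t=7: input=1 -> V=21
t=8: input=1 -> V=21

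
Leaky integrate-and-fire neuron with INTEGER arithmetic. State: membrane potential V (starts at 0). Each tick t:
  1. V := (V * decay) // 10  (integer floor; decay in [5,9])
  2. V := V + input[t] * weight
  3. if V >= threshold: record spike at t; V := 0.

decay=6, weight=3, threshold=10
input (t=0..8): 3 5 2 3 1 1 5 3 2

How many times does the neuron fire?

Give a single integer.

t=0: input=3 -> V=9
t=1: input=5 -> V=0 FIRE
t=2: input=2 -> V=6
t=3: input=3 -> V=0 FIRE
t=4: input=1 -> V=3
t=5: input=1 -> V=4
t=6: input=5 -> V=0 FIRE
t=7: input=3 -> V=9
t=8: input=2 -> V=0 FIRE

Answer: 4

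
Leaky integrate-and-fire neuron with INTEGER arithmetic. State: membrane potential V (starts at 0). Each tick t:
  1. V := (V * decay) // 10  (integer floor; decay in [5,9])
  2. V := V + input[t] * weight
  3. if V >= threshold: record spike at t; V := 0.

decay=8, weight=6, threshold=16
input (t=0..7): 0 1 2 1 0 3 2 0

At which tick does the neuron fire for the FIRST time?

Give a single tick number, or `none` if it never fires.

t=0: input=0 -> V=0
t=1: input=1 -> V=6
t=2: input=2 -> V=0 FIRE
t=3: input=1 -> V=6
t=4: input=0 -> V=4
t=5: input=3 -> V=0 FIRE
t=6: input=2 -> V=12
t=7: input=0 -> V=9

Answer: 2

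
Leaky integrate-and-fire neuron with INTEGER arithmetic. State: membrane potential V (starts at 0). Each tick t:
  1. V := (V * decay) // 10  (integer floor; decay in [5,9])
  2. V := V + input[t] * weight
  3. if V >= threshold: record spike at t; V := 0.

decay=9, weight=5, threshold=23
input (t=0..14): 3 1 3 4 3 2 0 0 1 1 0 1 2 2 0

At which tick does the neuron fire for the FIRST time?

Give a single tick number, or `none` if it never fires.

Answer: 2

Derivation:
t=0: input=3 -> V=15
t=1: input=1 -> V=18
t=2: input=3 -> V=0 FIRE
t=3: input=4 -> V=20
t=4: input=3 -> V=0 FIRE
t=5: input=2 -> V=10
t=6: input=0 -> V=9
t=7: input=0 -> V=8
t=8: input=1 -> V=12
t=9: input=1 -> V=15
t=10: input=0 -> V=13
t=11: input=1 -> V=16
t=12: input=2 -> V=0 FIRE
t=13: input=2 -> V=10
t=14: input=0 -> V=9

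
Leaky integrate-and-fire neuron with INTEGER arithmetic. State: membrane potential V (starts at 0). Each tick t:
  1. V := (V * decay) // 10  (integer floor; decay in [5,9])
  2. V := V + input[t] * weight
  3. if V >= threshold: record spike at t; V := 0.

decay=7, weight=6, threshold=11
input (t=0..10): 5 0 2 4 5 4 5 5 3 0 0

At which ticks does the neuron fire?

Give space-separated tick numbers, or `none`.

Answer: 0 2 3 4 5 6 7 8

Derivation:
t=0: input=5 -> V=0 FIRE
t=1: input=0 -> V=0
t=2: input=2 -> V=0 FIRE
t=3: input=4 -> V=0 FIRE
t=4: input=5 -> V=0 FIRE
t=5: input=4 -> V=0 FIRE
t=6: input=5 -> V=0 FIRE
t=7: input=5 -> V=0 FIRE
t=8: input=3 -> V=0 FIRE
t=9: input=0 -> V=0
t=10: input=0 -> V=0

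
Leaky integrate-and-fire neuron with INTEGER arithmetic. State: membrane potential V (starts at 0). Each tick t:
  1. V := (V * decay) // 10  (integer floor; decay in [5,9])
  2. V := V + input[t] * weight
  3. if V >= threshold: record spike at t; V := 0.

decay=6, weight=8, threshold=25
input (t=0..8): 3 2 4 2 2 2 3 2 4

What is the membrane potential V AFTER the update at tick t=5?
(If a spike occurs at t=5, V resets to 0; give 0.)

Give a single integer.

Answer: 16

Derivation:
t=0: input=3 -> V=24
t=1: input=2 -> V=0 FIRE
t=2: input=4 -> V=0 FIRE
t=3: input=2 -> V=16
t=4: input=2 -> V=0 FIRE
t=5: input=2 -> V=16
t=6: input=3 -> V=0 FIRE
t=7: input=2 -> V=16
t=8: input=4 -> V=0 FIRE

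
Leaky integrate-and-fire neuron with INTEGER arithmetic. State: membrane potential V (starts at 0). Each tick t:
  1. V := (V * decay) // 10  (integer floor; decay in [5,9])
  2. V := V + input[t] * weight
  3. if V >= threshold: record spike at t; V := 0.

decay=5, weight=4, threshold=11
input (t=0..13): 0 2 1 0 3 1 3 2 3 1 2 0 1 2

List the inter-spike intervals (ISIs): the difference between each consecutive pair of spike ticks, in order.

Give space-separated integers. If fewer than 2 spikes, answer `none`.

t=0: input=0 -> V=0
t=1: input=2 -> V=8
t=2: input=1 -> V=8
t=3: input=0 -> V=4
t=4: input=3 -> V=0 FIRE
t=5: input=1 -> V=4
t=6: input=3 -> V=0 FIRE
t=7: input=2 -> V=8
t=8: input=3 -> V=0 FIRE
t=9: input=1 -> V=4
t=10: input=2 -> V=10
t=11: input=0 -> V=5
t=12: input=1 -> V=6
t=13: input=2 -> V=0 FIRE

Answer: 2 2 5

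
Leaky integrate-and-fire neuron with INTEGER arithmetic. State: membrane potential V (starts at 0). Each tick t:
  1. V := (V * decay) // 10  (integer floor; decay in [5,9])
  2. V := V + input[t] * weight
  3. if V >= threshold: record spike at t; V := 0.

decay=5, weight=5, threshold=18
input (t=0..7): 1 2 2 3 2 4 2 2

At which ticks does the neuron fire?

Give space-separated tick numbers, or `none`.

Answer: 3 5

Derivation:
t=0: input=1 -> V=5
t=1: input=2 -> V=12
t=2: input=2 -> V=16
t=3: input=3 -> V=0 FIRE
t=4: input=2 -> V=10
t=5: input=4 -> V=0 FIRE
t=6: input=2 -> V=10
t=7: input=2 -> V=15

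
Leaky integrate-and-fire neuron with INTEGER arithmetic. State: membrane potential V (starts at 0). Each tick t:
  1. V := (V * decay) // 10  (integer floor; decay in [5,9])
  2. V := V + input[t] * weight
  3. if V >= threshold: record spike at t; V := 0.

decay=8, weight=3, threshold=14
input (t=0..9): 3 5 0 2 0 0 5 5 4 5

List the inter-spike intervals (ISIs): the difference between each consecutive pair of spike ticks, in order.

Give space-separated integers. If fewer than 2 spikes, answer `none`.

t=0: input=3 -> V=9
t=1: input=5 -> V=0 FIRE
t=2: input=0 -> V=0
t=3: input=2 -> V=6
t=4: input=0 -> V=4
t=5: input=0 -> V=3
t=6: input=5 -> V=0 FIRE
t=7: input=5 -> V=0 FIRE
t=8: input=4 -> V=12
t=9: input=5 -> V=0 FIRE

Answer: 5 1 2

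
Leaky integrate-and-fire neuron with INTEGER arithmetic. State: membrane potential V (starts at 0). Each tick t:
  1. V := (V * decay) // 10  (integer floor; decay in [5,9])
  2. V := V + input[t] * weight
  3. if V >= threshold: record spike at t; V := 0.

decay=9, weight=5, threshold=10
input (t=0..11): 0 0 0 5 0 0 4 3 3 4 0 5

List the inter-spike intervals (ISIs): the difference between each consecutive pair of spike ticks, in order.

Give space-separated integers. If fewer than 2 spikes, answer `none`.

Answer: 3 1 1 1 2

Derivation:
t=0: input=0 -> V=0
t=1: input=0 -> V=0
t=2: input=0 -> V=0
t=3: input=5 -> V=0 FIRE
t=4: input=0 -> V=0
t=5: input=0 -> V=0
t=6: input=4 -> V=0 FIRE
t=7: input=3 -> V=0 FIRE
t=8: input=3 -> V=0 FIRE
t=9: input=4 -> V=0 FIRE
t=10: input=0 -> V=0
t=11: input=5 -> V=0 FIRE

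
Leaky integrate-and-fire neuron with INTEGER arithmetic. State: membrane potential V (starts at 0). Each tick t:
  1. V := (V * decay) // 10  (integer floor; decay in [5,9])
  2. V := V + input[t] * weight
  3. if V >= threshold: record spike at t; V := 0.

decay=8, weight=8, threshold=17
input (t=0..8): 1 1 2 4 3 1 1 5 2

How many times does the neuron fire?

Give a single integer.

t=0: input=1 -> V=8
t=1: input=1 -> V=14
t=2: input=2 -> V=0 FIRE
t=3: input=4 -> V=0 FIRE
t=4: input=3 -> V=0 FIRE
t=5: input=1 -> V=8
t=6: input=1 -> V=14
t=7: input=5 -> V=0 FIRE
t=8: input=2 -> V=16

Answer: 4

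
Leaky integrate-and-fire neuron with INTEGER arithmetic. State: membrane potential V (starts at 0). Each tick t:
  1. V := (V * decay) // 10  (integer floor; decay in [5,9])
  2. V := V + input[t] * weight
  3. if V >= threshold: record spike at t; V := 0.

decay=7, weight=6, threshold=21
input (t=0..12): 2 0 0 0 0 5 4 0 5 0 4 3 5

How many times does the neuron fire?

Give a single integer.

t=0: input=2 -> V=12
t=1: input=0 -> V=8
t=2: input=0 -> V=5
t=3: input=0 -> V=3
t=4: input=0 -> V=2
t=5: input=5 -> V=0 FIRE
t=6: input=4 -> V=0 FIRE
t=7: input=0 -> V=0
t=8: input=5 -> V=0 FIRE
t=9: input=0 -> V=0
t=10: input=4 -> V=0 FIRE
t=11: input=3 -> V=18
t=12: input=5 -> V=0 FIRE

Answer: 5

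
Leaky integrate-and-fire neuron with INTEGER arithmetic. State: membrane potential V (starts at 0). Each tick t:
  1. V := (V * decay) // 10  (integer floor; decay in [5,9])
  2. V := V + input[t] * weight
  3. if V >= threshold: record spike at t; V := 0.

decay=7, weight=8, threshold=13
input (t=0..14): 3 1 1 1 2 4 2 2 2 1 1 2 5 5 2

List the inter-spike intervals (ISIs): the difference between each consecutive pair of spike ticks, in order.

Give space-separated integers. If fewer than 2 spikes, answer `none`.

Answer: 2 2 1 1 1 1 2 1 1 1 1

Derivation:
t=0: input=3 -> V=0 FIRE
t=1: input=1 -> V=8
t=2: input=1 -> V=0 FIRE
t=3: input=1 -> V=8
t=4: input=2 -> V=0 FIRE
t=5: input=4 -> V=0 FIRE
t=6: input=2 -> V=0 FIRE
t=7: input=2 -> V=0 FIRE
t=8: input=2 -> V=0 FIRE
t=9: input=1 -> V=8
t=10: input=1 -> V=0 FIRE
t=11: input=2 -> V=0 FIRE
t=12: input=5 -> V=0 FIRE
t=13: input=5 -> V=0 FIRE
t=14: input=2 -> V=0 FIRE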